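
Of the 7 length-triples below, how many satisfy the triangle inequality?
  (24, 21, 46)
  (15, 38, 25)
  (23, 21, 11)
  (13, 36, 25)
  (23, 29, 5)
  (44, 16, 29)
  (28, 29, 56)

(21,24,46): 21+24 ≤ 46 → not valid
(15,25,38): 15+25 > 38 → valid
(11,21,23): 11+21 > 23 → valid
(13,25,36): 13+25 > 36 → valid
(5,23,29): 5+23 ≤ 29 → not valid
(16,29,44): 16+29 > 44 → valid
(28,29,56): 28+29 > 56 → valid
5 of the 7 triples form a triangle.

5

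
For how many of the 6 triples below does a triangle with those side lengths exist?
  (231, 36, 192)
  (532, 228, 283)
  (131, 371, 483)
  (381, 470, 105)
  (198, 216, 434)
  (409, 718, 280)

(36,192,231): 36+192 ≤ 231 → not valid
(228,283,532): 228+283 ≤ 532 → not valid
(131,371,483): 131+371 > 483 → valid
(105,381,470): 105+381 > 470 → valid
(198,216,434): 198+216 ≤ 434 → not valid
(280,409,718): 280+409 ≤ 718 → not valid
2 of the 6 triples form a triangle.

2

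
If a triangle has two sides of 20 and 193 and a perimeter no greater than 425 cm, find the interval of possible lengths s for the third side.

173 < s ≤ 212

Triangle inequality alone gives 173 < s < 213.
The perimeter condition gives s ≤ 425 − 20 − 193 = 212.
Intersecting the two: 173 < s ≤ 212.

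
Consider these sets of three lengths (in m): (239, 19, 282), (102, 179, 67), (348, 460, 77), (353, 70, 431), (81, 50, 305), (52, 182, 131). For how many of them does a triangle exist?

(19,239,282): 19+239 ≤ 282 → not valid
(67,102,179): 67+102 ≤ 179 → not valid
(77,348,460): 77+348 ≤ 460 → not valid
(70,353,431): 70+353 ≤ 431 → not valid
(50,81,305): 50+81 ≤ 305 → not valid
(52,131,182): 52+131 > 182 → valid
1 of the 6 triples forms a triangle.

1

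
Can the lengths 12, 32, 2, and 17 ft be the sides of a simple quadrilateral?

For a quadrilateral, each side must be shorter than the sum of the others.
Here the longest side is 32, but the remaining 3 sides sum to only 31.

No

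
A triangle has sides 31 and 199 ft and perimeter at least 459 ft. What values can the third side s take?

229 ≤ s < 230

Triangle inequality alone gives 168 < s < 230.
The perimeter condition gives s ≥ 459 − 31 − 199 = 229.
Intersecting the two: 229 ≤ s < 230.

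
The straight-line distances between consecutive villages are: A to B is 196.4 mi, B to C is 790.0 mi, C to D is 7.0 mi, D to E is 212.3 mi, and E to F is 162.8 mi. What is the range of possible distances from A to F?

211.5 ≤ AF ≤ 1368.5 mi

The maximum is all hops collinear in one direction: 196.4 + 790.0 + 7.0 + 212.3 + 162.8 = 1368.5.
The longest hop is 790.0; the others sum to 578.5. Folding the others back against it leaves at least 790.0 − 578.5 = 211.5.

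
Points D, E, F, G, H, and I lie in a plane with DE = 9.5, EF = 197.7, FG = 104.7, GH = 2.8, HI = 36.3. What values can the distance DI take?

44.4 ≤ DI ≤ 351.0

The maximum is all hops collinear in one direction: 9.5 + 197.7 + 104.7 + 2.8 + 36.3 = 351.0.
The longest hop is 197.7; the others sum to 153.3. Folding the others back against it leaves at least 197.7 − 153.3 = 44.4.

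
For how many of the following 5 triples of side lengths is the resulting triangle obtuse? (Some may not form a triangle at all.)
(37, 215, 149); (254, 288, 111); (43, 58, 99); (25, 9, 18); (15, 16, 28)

4

(37,215,149): 37+149 ≤ 215, not a triangle
(254,288,111): 111²+254² = 76837 < 82944 = 288² → obtuse
(43,58,99): 43²+58² = 5213 < 9801 = 99² → obtuse
(25,9,18): 9²+18² = 405 < 625 = 25² → obtuse
(15,16,28): 15²+16² = 481 < 784 = 28² → obtuse
4 of the 5 are obtuse.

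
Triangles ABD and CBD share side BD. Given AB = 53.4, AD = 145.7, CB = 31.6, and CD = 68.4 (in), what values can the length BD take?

From triangle ABD: |53.4 − 145.7| < BD < 53.4 + 145.7, i.e. 92.3 < BD < 199.1.
From triangle CBD: 36.8 < BD < 100.0.
Both must hold, so BD lies in the intersection.

92.3 < BD < 100.0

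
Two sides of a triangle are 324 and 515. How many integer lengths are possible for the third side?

647

The third side lies in the open interval (191, 839).
Integers from 192 to 838 inclusive: 838 − 192 + 1 = 647.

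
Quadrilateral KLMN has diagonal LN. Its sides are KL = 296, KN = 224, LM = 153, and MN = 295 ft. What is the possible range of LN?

142 < LN < 448

From triangle KLN: |296 − 224| < LN < 296 + 224, i.e. 72 < LN < 520.
From triangle MLN: 142 < LN < 448.
Both must hold, so LN lies in the intersection.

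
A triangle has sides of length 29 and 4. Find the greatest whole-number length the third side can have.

32

The third side must be strictly less than 29 + 4 = 33.
The largest integer below 33 is 32.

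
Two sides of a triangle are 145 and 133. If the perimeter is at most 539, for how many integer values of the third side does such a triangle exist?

Triangle inequality: 12 < x < 278. Perimeter ≤ 539 gives x ≤ 539 − 145 − 133 = 261.
So 12 < x ≤ 261; integers 13 through 261: 249 values.

249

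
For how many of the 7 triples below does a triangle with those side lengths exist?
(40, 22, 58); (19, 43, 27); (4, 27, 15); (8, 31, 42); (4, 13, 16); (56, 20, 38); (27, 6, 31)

5

(22,40,58): 22+40 > 58 → valid
(19,27,43): 19+27 > 43 → valid
(4,15,27): 4+15 ≤ 27 → not valid
(8,31,42): 8+31 ≤ 42 → not valid
(4,13,16): 4+13 > 16 → valid
(20,38,56): 20+38 > 56 → valid
(6,27,31): 6+27 > 31 → valid
5 of the 7 triples form a triangle.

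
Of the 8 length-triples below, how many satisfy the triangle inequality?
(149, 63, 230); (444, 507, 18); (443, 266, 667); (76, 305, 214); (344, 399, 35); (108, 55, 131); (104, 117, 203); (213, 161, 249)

4

(63,149,230): 63+149 ≤ 230 → not valid
(18,444,507): 18+444 ≤ 507 → not valid
(266,443,667): 266+443 > 667 → valid
(76,214,305): 76+214 ≤ 305 → not valid
(35,344,399): 35+344 ≤ 399 → not valid
(55,108,131): 55+108 > 131 → valid
(104,117,203): 104+117 > 203 → valid
(161,213,249): 161+213 > 249 → valid
4 of the 8 triples form a triangle.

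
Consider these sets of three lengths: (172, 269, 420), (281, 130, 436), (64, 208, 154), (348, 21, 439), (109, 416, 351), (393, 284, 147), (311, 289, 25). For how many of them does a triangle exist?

(172,269,420): 172+269 > 420 → valid
(130,281,436): 130+281 ≤ 436 → not valid
(64,154,208): 64+154 > 208 → valid
(21,348,439): 21+348 ≤ 439 → not valid
(109,351,416): 109+351 > 416 → valid
(147,284,393): 147+284 > 393 → valid
(25,289,311): 25+289 > 311 → valid
5 of the 7 triples form a triangle.

5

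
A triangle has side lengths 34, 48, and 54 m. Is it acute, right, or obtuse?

acute

Compare the square of the longest side to the sum of squares of the other two: 34² + 48² = 3460 > 2916 = 54².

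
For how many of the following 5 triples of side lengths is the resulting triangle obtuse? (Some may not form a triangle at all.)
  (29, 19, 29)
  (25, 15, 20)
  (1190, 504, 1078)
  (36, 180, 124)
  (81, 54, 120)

1

(29,19,29): 19²+29² = 1202 > 841 = 29² → acute
(25,15,20): 15²+20² = 625 = 25² → right
(1190,504,1078): 504²+1078² = 1416100 = 1190² → right
(36,180,124): 36+124 ≤ 180, not a triangle
(81,54,120): 54²+81² = 9477 < 14400 = 120² → obtuse
1 of the 5 is obtuse.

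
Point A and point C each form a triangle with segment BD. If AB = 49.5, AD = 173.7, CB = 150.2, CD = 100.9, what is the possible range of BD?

124.2 < BD < 223.2

From triangle ABD: |49.5 − 173.7| < BD < 49.5 + 173.7, i.e. 124.2 < BD < 223.2.
From triangle CBD: 49.3 < BD < 251.1.
Both must hold, so BD lies in the intersection.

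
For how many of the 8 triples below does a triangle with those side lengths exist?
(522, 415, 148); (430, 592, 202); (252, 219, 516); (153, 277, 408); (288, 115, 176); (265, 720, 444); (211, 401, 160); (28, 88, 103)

(148,415,522): 148+415 > 522 → valid
(202,430,592): 202+430 > 592 → valid
(219,252,516): 219+252 ≤ 516 → not valid
(153,277,408): 153+277 > 408 → valid
(115,176,288): 115+176 > 288 → valid
(265,444,720): 265+444 ≤ 720 → not valid
(160,211,401): 160+211 ≤ 401 → not valid
(28,88,103): 28+88 > 103 → valid
5 of the 8 triples form a triangle.

5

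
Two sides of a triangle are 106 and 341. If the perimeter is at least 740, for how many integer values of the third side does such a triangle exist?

154

Triangle inequality: 235 < x < 447. Perimeter ≥ 740 gives x ≥ 740 − 106 − 341 = 293.
So 293 ≤ x < 447; integers 293 through 446: 154 values.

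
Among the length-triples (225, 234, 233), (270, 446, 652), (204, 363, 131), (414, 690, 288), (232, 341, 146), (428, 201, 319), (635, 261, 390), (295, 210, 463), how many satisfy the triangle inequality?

(225,233,234): 225+233 > 234 → valid
(270,446,652): 270+446 > 652 → valid
(131,204,363): 131+204 ≤ 363 → not valid
(288,414,690): 288+414 > 690 → valid
(146,232,341): 146+232 > 341 → valid
(201,319,428): 201+319 > 428 → valid
(261,390,635): 261+390 > 635 → valid
(210,295,463): 210+295 > 463 → valid
7 of the 8 triples form a triangle.

7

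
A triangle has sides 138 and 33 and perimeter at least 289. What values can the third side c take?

Triangle inequality alone gives 105 < c < 171.
The perimeter condition gives c ≥ 289 − 138 − 33 = 118.
Intersecting the two: 118 ≤ c < 171.

118 ≤ c < 171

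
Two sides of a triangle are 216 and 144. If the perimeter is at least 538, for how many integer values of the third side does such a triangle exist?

Triangle inequality: 72 < x < 360. Perimeter ≥ 538 gives x ≥ 538 − 216 − 144 = 178.
So 178 ≤ x < 360; integers 178 through 359: 182 values.

182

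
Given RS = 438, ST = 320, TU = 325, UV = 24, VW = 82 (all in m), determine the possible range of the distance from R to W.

0 ≤ RW ≤ 1189 m

The maximum is all hops collinear in one direction: 438 + 320 + 325 + 24 + 82 = 1189.
The longest hop is 438; the others sum to 751. Since 438 ≤ 751, the path can fold back on itself completely, so the minimum distance is 0.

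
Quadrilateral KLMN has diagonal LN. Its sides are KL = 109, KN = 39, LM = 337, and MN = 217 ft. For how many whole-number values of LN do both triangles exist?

27

From triangle KLN: 70 < LN < 148.
From triangle MLN: 120 < LN < 554.
Intersection: 120 < LN < 148, so integers 121 through 147: 27 values.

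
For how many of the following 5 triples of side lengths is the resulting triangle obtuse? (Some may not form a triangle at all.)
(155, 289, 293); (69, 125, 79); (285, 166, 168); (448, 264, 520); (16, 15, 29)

3

(155,289,293): 155²+289² = 107546 > 85849 = 293² → acute
(69,125,79): 69²+79² = 11002 < 15625 = 125² → obtuse
(285,166,168): 166²+168² = 55780 < 81225 = 285² → obtuse
(448,264,520): 264²+448² = 270400 = 520² → right
(16,15,29): 15²+16² = 481 < 841 = 29² → obtuse
3 of the 5 are obtuse.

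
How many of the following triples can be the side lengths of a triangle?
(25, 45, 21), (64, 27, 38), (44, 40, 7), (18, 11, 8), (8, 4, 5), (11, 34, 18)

(21,25,45): 21+25 > 45 → valid
(27,38,64): 27+38 > 64 → valid
(7,40,44): 7+40 > 44 → valid
(8,11,18): 8+11 > 18 → valid
(4,5,8): 4+5 > 8 → valid
(11,18,34): 11+18 ≤ 34 → not valid
5 of the 6 triples form a triangle.

5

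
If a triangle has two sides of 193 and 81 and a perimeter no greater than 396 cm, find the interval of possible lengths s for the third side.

112 < s ≤ 122

Triangle inequality alone gives 112 < s < 274.
The perimeter condition gives s ≤ 396 − 193 − 81 = 122.
Intersecting the two: 112 < s ≤ 122.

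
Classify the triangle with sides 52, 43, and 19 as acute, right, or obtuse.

obtuse

Compare the square of the longest side to the sum of squares of the other two: 19² + 43² = 2210 < 2704 = 52².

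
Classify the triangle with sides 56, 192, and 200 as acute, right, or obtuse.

right

Compare the square of the longest side to the sum of squares of the other two: 56² + 192² = 40000 = 200².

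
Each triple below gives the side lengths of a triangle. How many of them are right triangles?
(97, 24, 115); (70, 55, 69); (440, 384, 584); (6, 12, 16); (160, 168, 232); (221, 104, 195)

3

(97,24,115): 24²+97² = 9985 < 13225 = 115² → obtuse
(70,55,69): 55²+69² = 7786 > 4900 = 70² → acute
(440,384,584): 384²+440² = 341056 = 584² → right
(6,12,16): 6²+12² = 180 < 256 = 16² → obtuse
(160,168,232): 160²+168² = 53824 = 232² → right
(221,104,195): 104²+195² = 48841 = 221² → right
3 of the 6 are right.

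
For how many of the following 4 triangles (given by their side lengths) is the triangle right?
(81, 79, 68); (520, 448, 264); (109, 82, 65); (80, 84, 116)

(81,79,68): 68²+79² = 10865 > 6561 = 81² → acute
(520,448,264): 264²+448² = 270400 = 520² → right
(109,82,65): 65²+82² = 10949 < 11881 = 109² → obtuse
(80,84,116): 80²+84² = 13456 = 116² → right
2 of the 4 are right.

2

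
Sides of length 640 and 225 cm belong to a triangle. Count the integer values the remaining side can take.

449

The third side lies in the open interval (415, 865).
Integers from 416 to 864 inclusive: 864 − 416 + 1 = 449.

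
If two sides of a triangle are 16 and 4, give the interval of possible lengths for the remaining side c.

By the triangle inequality, c must be less than 16 + 4 = 20 and greater than |16 − 4| = 12.

12 < c < 20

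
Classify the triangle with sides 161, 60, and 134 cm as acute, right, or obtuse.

obtuse

Compare the square of the longest side to the sum of squares of the other two: 60² + 134² = 21556 < 25921 = 161².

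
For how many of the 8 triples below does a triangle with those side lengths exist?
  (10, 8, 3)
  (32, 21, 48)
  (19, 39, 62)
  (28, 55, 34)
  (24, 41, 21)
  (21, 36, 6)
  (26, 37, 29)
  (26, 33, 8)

(3,8,10): 3+8 > 10 → valid
(21,32,48): 21+32 > 48 → valid
(19,39,62): 19+39 ≤ 62 → not valid
(28,34,55): 28+34 > 55 → valid
(21,24,41): 21+24 > 41 → valid
(6,21,36): 6+21 ≤ 36 → not valid
(26,29,37): 26+29 > 37 → valid
(8,26,33): 8+26 > 33 → valid
6 of the 8 triples form a triangle.

6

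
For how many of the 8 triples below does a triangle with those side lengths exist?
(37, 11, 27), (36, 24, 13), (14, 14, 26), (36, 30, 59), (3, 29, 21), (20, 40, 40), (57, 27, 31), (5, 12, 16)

(11,27,37): 11+27 > 37 → valid
(13,24,36): 13+24 > 36 → valid
(14,14,26): 14+14 > 26 → valid
(30,36,59): 30+36 > 59 → valid
(3,21,29): 3+21 ≤ 29 → not valid
(20,40,40): 20+40 > 40 → valid
(27,31,57): 27+31 > 57 → valid
(5,12,16): 5+12 > 16 → valid
7 of the 8 triples form a triangle.

7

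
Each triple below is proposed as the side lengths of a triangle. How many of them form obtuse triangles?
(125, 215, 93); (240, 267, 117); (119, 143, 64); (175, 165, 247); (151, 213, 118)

(125,215,93): 93²+125² = 24274 < 46225 = 215² → obtuse
(240,267,117): 117²+240² = 71289 = 267² → right
(119,143,64): 64²+119² = 18257 < 20449 = 143² → obtuse
(175,165,247): 165²+175² = 57850 < 61009 = 247² → obtuse
(151,213,118): 118²+151² = 36725 < 45369 = 213² → obtuse
4 of the 5 are obtuse.

4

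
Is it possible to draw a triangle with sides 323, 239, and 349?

Yes

The longest side is 349, and the other two sum to 562.
Since 562 > 349, the triangle inequality holds.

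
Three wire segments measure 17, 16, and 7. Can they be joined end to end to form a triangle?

The longest side is 17, and the other two sum to 23.
Since 23 > 17, the triangle inequality holds.

Yes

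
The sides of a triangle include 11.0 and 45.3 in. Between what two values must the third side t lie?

By the triangle inequality, t must be less than 11.0 + 45.3 = 56.3 and greater than |11.0 − 45.3| = 34.3.

34.3 < t < 56.3 (in)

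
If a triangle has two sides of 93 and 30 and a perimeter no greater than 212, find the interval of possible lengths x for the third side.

Triangle inequality alone gives 63 < x < 123.
The perimeter condition gives x ≤ 212 − 93 − 30 = 89.
Intersecting the two: 63 < x ≤ 89.

63 < x ≤ 89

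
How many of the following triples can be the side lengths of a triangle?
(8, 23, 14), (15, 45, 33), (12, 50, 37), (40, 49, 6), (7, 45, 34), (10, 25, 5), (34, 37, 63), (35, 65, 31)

3

(8,14,23): 8+14 ≤ 23 → not valid
(15,33,45): 15+33 > 45 → valid
(12,37,50): 12+37 ≤ 50 → not valid
(6,40,49): 6+40 ≤ 49 → not valid
(7,34,45): 7+34 ≤ 45 → not valid
(5,10,25): 5+10 ≤ 25 → not valid
(34,37,63): 34+37 > 63 → valid
(31,35,65): 31+35 > 65 → valid
3 of the 8 triples form a triangle.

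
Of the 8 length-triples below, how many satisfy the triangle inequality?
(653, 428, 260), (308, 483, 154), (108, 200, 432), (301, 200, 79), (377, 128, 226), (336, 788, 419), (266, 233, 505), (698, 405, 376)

2

(260,428,653): 260+428 > 653 → valid
(154,308,483): 154+308 ≤ 483 → not valid
(108,200,432): 108+200 ≤ 432 → not valid
(79,200,301): 79+200 ≤ 301 → not valid
(128,226,377): 128+226 ≤ 377 → not valid
(336,419,788): 336+419 ≤ 788 → not valid
(233,266,505): 233+266 ≤ 505 → not valid
(376,405,698): 376+405 > 698 → valid
2 of the 8 triples form a triangle.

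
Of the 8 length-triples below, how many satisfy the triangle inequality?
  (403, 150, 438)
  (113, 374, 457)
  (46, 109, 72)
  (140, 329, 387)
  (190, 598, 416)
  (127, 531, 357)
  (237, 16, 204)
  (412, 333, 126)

(150,403,438): 150+403 > 438 → valid
(113,374,457): 113+374 > 457 → valid
(46,72,109): 46+72 > 109 → valid
(140,329,387): 140+329 > 387 → valid
(190,416,598): 190+416 > 598 → valid
(127,357,531): 127+357 ≤ 531 → not valid
(16,204,237): 16+204 ≤ 237 → not valid
(126,333,412): 126+333 > 412 → valid
6 of the 8 triples form a triangle.

6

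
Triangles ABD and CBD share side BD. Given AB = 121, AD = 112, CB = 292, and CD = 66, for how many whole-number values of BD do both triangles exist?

6

From triangle ABD: 9 < BD < 233.
From triangle CBD: 226 < BD < 358.
Intersection: 226 < BD < 233, so integers 227 through 232: 6 values.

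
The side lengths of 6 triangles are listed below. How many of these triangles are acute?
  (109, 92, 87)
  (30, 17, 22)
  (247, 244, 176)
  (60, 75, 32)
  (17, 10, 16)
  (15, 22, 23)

4

(109,92,87): 87²+92² = 16033 > 11881 = 109² → acute
(30,17,22): 17²+22² = 773 < 900 = 30² → obtuse
(247,244,176): 176²+244² = 90512 > 61009 = 247² → acute
(60,75,32): 32²+60² = 4624 < 5625 = 75² → obtuse
(17,10,16): 10²+16² = 356 > 289 = 17² → acute
(15,22,23): 15²+22² = 709 > 529 = 23² → acute
4 of the 6 are acute.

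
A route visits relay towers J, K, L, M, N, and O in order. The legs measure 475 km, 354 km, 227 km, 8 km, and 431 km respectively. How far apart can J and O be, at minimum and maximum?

The maximum is all hops collinear in one direction: 475 + 354 + 227 + 8 + 431 = 1495.
The longest hop is 475; the others sum to 1020. Since 475 ≤ 1020, the path can fold back on itself completely, so the minimum distance is 0.

0 ≤ JO ≤ 1495 km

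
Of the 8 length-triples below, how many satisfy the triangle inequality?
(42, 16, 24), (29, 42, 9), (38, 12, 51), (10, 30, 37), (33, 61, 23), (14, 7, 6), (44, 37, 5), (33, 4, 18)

(16,24,42): 16+24 ≤ 42 → not valid
(9,29,42): 9+29 ≤ 42 → not valid
(12,38,51): 12+38 ≤ 51 → not valid
(10,30,37): 10+30 > 37 → valid
(23,33,61): 23+33 ≤ 61 → not valid
(6,7,14): 6+7 ≤ 14 → not valid
(5,37,44): 5+37 ≤ 44 → not valid
(4,18,33): 4+18 ≤ 33 → not valid
1 of the 8 triples forms a triangle.

1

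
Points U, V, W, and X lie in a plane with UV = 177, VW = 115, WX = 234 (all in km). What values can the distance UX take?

The maximum is all hops collinear in one direction: 177 + 115 + 234 = 526.
The longest hop is 234; the others sum to 292. Since 234 ≤ 292, the path can fold back on itself completely, so the minimum distance is 0.

0 ≤ UX ≤ 526 km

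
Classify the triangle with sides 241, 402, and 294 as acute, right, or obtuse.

Compare the square of the longest side to the sum of squares of the other two: 241² + 294² = 144517 < 161604 = 402².

obtuse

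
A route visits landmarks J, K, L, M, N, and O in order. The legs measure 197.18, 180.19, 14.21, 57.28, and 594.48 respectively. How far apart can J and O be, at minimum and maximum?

145.62 ≤ JO ≤ 1043.34

The maximum is all hops collinear in one direction: 197.18 + 180.19 + 14.21 + 57.28 + 594.48 = 1043.34.
The longest hop is 594.48; the others sum to 448.86. Folding the others back against it leaves at least 594.48 − 448.86 = 145.62.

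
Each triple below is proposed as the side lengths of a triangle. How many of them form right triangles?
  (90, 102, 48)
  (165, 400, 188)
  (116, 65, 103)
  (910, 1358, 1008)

2

(90,102,48): 48²+90² = 10404 = 102² → right
(165,400,188): 165+188 ≤ 400, not a triangle
(116,65,103): 65²+103² = 14834 > 13456 = 116² → acute
(910,1358,1008): 910²+1008² = 1844164 = 1358² → right
2 of the 4 are right.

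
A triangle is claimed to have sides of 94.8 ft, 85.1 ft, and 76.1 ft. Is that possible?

The longest side is 94.8, and the other two sum to 161.2.
Since 161.2 > 94.8, the triangle inequality holds.

Yes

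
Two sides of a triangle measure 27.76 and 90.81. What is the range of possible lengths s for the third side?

By the triangle inequality, s must be less than 27.76 + 90.81 = 118.57 and greater than |27.76 − 90.81| = 63.05.

63.05 < s < 118.57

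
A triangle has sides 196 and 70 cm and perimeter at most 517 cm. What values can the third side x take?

Triangle inequality alone gives 126 < x < 266.
The perimeter condition gives x ≤ 517 − 196 − 70 = 251.
Intersecting the two: 126 < x ≤ 251.

126 < x ≤ 251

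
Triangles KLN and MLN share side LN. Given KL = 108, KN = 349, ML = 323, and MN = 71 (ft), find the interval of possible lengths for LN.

252 < LN < 394

From triangle KLN: |108 − 349| < LN < 108 + 349, i.e. 241 < LN < 457.
From triangle MLN: 252 < LN < 394.
Both must hold, so LN lies in the intersection.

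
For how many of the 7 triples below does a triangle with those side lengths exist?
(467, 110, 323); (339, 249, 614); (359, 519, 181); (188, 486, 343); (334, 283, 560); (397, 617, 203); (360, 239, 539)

(110,323,467): 110+323 ≤ 467 → not valid
(249,339,614): 249+339 ≤ 614 → not valid
(181,359,519): 181+359 > 519 → valid
(188,343,486): 188+343 > 486 → valid
(283,334,560): 283+334 > 560 → valid
(203,397,617): 203+397 ≤ 617 → not valid
(239,360,539): 239+360 > 539 → valid
4 of the 7 triples form a triangle.

4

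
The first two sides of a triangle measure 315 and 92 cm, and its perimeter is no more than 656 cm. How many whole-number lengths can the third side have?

Triangle inequality: 223 < x < 407. Perimeter ≤ 656 gives x ≤ 656 − 315 − 92 = 249.
So 223 < x ≤ 249; integers 224 through 249: 26 values.

26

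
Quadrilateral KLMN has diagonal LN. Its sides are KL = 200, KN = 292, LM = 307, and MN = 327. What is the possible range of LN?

From triangle KLN: |200 − 292| < LN < 200 + 292, i.e. 92 < LN < 492.
From triangle MLN: 20 < LN < 634.
Both must hold, so LN lies in the intersection.

92 < LN < 492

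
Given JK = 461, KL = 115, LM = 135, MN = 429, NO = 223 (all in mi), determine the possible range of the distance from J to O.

0 ≤ JO ≤ 1363 mi

The maximum is all hops collinear in one direction: 461 + 115 + 135 + 429 + 223 = 1363.
The longest hop is 461; the others sum to 902. Since 461 ≤ 902, the path can fold back on itself completely, so the minimum distance is 0.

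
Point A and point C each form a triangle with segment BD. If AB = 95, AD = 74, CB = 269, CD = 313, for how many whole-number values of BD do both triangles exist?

124

From triangle ABD: 21 < BD < 169.
From triangle CBD: 44 < BD < 582.
Intersection: 44 < BD < 169, so integers 45 through 168: 124 values.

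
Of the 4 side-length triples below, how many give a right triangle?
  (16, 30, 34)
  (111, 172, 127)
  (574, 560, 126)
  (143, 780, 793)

(16,30,34): 16²+30² = 1156 = 34² → right
(111,172,127): 111²+127² = 28450 < 29584 = 172² → obtuse
(574,560,126): 126²+560² = 329476 = 574² → right
(143,780,793): 143²+780² = 628849 = 793² → right
3 of the 4 are right.

3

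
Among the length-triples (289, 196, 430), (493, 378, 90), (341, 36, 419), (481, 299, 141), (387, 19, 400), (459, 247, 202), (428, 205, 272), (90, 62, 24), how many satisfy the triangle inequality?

(196,289,430): 196+289 > 430 → valid
(90,378,493): 90+378 ≤ 493 → not valid
(36,341,419): 36+341 ≤ 419 → not valid
(141,299,481): 141+299 ≤ 481 → not valid
(19,387,400): 19+387 > 400 → valid
(202,247,459): 202+247 ≤ 459 → not valid
(205,272,428): 205+272 > 428 → valid
(24,62,90): 24+62 ≤ 90 → not valid
3 of the 8 triples form a triangle.

3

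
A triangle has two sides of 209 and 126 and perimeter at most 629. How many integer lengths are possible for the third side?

211

Triangle inequality: 83 < x < 335. Perimeter ≤ 629 gives x ≤ 629 − 209 − 126 = 294.
So 83 < x ≤ 294; integers 84 through 294: 211 values.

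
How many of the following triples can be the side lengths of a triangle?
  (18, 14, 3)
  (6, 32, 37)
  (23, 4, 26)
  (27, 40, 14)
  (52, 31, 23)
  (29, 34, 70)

(3,14,18): 3+14 ≤ 18 → not valid
(6,32,37): 6+32 > 37 → valid
(4,23,26): 4+23 > 26 → valid
(14,27,40): 14+27 > 40 → valid
(23,31,52): 23+31 > 52 → valid
(29,34,70): 29+34 ≤ 70 → not valid
4 of the 6 triples form a triangle.

4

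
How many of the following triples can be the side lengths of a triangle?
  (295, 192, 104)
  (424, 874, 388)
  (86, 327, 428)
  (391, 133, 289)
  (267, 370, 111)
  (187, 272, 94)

4

(104,192,295): 104+192 > 295 → valid
(388,424,874): 388+424 ≤ 874 → not valid
(86,327,428): 86+327 ≤ 428 → not valid
(133,289,391): 133+289 > 391 → valid
(111,267,370): 111+267 > 370 → valid
(94,187,272): 94+187 > 272 → valid
4 of the 6 triples form a triangle.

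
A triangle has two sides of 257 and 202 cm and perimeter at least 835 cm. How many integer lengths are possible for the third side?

Triangle inequality: 55 < x < 459. Perimeter ≥ 835 gives x ≥ 835 − 257 − 202 = 376.
So 376 ≤ x < 459; integers 376 through 458: 83 values.

83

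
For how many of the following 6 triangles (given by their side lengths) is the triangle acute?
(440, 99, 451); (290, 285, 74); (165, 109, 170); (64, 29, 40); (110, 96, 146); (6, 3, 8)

2

(440,99,451): 99²+440² = 203401 = 451² → right
(290,285,74): 74²+285² = 86701 > 84100 = 290² → acute
(165,109,170): 109²+165² = 39106 > 28900 = 170² → acute
(64,29,40): 29²+40² = 2441 < 4096 = 64² → obtuse
(110,96,146): 96²+110² = 21316 = 146² → right
(6,3,8): 3²+6² = 45 < 64 = 8² → obtuse
2 of the 6 are acute.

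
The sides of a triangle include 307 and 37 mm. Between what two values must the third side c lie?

270 < c < 344 (mm)

By the triangle inequality, c must be less than 307 + 37 = 344 and greater than |307 − 37| = 270.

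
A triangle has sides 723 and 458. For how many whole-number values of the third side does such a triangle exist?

915

The third side lies in the open interval (265, 1181).
Integers from 266 to 1180 inclusive: 1180 − 266 + 1 = 915.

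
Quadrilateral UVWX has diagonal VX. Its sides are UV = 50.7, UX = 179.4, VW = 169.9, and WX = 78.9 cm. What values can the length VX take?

From triangle UVX: |50.7 − 179.4| < VX < 50.7 + 179.4, i.e. 128.7 < VX < 230.1.
From triangle WVX: 91.0 < VX < 248.8.
Both must hold, so VX lies in the intersection.

128.7 < VX < 230.1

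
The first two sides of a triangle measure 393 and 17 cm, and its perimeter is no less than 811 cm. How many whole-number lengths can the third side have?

9

Triangle inequality: 376 < x < 410. Perimeter ≥ 811 gives x ≥ 811 − 393 − 17 = 401.
So 401 ≤ x < 410; integers 401 through 409: 9 values.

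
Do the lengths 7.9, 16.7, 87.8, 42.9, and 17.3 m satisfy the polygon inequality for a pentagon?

No

For a pentagon, each side must be shorter than the sum of the others.
Here the longest side is 87.8, but the remaining 4 sides sum to only 84.8.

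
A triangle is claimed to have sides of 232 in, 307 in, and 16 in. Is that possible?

No

The longest side is 307, but the other two sum to only 248.
248 < 307, so the triangle inequality fails.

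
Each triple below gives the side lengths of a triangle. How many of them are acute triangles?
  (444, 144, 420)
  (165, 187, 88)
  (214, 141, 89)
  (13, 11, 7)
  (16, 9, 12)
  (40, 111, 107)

(444,144,420): 144²+420² = 197136 = 444² → right
(165,187,88): 88²+165² = 34969 = 187² → right
(214,141,89): 89²+141² = 27802 < 45796 = 214² → obtuse
(13,11,7): 7²+11² = 170 > 169 = 13² → acute
(16,9,12): 9²+12² = 225 < 256 = 16² → obtuse
(40,111,107): 40²+107² = 13049 > 12321 = 111² → acute
2 of the 6 are acute.

2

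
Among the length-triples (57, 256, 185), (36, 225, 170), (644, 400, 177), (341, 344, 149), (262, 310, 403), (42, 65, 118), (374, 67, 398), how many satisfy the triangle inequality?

(57,185,256): 57+185 ≤ 256 → not valid
(36,170,225): 36+170 ≤ 225 → not valid
(177,400,644): 177+400 ≤ 644 → not valid
(149,341,344): 149+341 > 344 → valid
(262,310,403): 262+310 > 403 → valid
(42,65,118): 42+65 ≤ 118 → not valid
(67,374,398): 67+374 > 398 → valid
3 of the 7 triples form a triangle.

3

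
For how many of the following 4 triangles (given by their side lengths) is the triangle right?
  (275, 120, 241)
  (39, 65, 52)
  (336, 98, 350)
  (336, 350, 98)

3

(275,120,241): 120²+241² = 72481 < 75625 = 275² → obtuse
(39,65,52): 39²+52² = 4225 = 65² → right
(336,98,350): 98²+336² = 122500 = 350² → right
(336,350,98): 98²+336² = 122500 = 350² → right
3 of the 4 are right.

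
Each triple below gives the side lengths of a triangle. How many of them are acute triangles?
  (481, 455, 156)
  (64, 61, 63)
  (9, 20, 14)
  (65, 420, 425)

(481,455,156): 156²+455² = 231361 = 481² → right
(64,61,63): 61²+63² = 7690 > 4096 = 64² → acute
(9,20,14): 9²+14² = 277 < 400 = 20² → obtuse
(65,420,425): 65²+420² = 180625 = 425² → right
1 of the 4 is acute.

1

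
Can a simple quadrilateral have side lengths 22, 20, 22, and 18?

A quadrilateral exists iff every side is shorter than the sum of the others — equivalently, the longest side is less than the sum of the rest.
Longest side 22 < 60 (sum of the remaining 3), so yes.

Yes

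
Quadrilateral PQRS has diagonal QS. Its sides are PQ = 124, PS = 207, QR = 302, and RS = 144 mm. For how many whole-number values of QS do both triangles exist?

From triangle PQS: 83 < QS < 331.
From triangle RQS: 158 < QS < 446.
Intersection: 158 < QS < 331, so integers 159 through 330: 172 values.

172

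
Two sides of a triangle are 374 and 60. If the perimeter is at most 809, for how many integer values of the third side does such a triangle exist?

Triangle inequality: 314 < x < 434. Perimeter ≤ 809 gives x ≤ 809 − 374 − 60 = 375.
So 314 < x ≤ 375; integers 315 through 375: 61 values.

61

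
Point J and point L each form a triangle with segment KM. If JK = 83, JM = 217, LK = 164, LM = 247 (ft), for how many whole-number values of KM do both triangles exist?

From triangle JKM: 134 < KM < 300.
From triangle LKM: 83 < KM < 411.
Intersection: 134 < KM < 300, so integers 135 through 299: 165 values.

165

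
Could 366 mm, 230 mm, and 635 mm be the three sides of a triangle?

The longest side is 635, but the other two sum to only 596.
596 < 635, so the triangle inequality fails.

No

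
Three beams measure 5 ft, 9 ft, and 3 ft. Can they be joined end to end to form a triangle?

No

The longest side is 9, but the other two sum to only 8.
8 < 9, so the triangle inequality fails.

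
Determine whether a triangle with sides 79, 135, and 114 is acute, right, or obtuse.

Compare the square of the longest side to the sum of squares of the other two: 79² + 114² = 19237 > 18225 = 135².

acute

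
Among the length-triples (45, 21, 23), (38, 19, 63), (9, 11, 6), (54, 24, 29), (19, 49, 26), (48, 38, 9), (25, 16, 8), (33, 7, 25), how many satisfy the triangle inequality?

1

(21,23,45): 21+23 ≤ 45 → not valid
(19,38,63): 19+38 ≤ 63 → not valid
(6,9,11): 6+9 > 11 → valid
(24,29,54): 24+29 ≤ 54 → not valid
(19,26,49): 19+26 ≤ 49 → not valid
(9,38,48): 9+38 ≤ 48 → not valid
(8,16,25): 8+16 ≤ 25 → not valid
(7,25,33): 7+25 ≤ 33 → not valid
1 of the 8 triples forms a triangle.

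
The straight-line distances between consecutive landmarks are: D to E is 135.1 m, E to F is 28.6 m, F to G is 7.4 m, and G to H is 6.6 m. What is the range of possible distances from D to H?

The maximum is all hops collinear in one direction: 135.1 + 28.6 + 7.4 + 6.6 = 177.7.
The longest hop is 135.1; the others sum to 42.6. Folding the others back against it leaves at least 135.1 − 42.6 = 92.5.

92.5 ≤ DH ≤ 177.7 m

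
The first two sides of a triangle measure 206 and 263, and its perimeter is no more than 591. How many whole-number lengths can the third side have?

Triangle inequality: 57 < x < 469. Perimeter ≤ 591 gives x ≤ 591 − 206 − 263 = 122.
So 57 < x ≤ 122; integers 58 through 122: 65 values.

65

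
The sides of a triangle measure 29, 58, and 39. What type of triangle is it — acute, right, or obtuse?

obtuse

Compare the square of the longest side to the sum of squares of the other two: 29² + 39² = 2362 < 3364 = 58².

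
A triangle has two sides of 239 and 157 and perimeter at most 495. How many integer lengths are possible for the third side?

17

Triangle inequality: 82 < x < 396. Perimeter ≤ 495 gives x ≤ 495 − 239 − 157 = 99.
So 82 < x ≤ 99; integers 83 through 99: 17 values.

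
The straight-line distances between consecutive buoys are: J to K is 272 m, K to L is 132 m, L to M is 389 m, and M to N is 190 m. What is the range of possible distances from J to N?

The maximum is all hops collinear in one direction: 272 + 132 + 389 + 190 = 983.
The longest hop is 389; the others sum to 594. Since 389 ≤ 594, the path can fold back on itself completely, so the minimum distance is 0.

0 ≤ JN ≤ 983 m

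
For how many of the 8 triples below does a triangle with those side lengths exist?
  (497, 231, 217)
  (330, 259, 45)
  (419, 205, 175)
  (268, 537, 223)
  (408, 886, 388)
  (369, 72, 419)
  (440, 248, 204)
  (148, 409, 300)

3

(217,231,497): 217+231 ≤ 497 → not valid
(45,259,330): 45+259 ≤ 330 → not valid
(175,205,419): 175+205 ≤ 419 → not valid
(223,268,537): 223+268 ≤ 537 → not valid
(388,408,886): 388+408 ≤ 886 → not valid
(72,369,419): 72+369 > 419 → valid
(204,248,440): 204+248 > 440 → valid
(148,300,409): 148+300 > 409 → valid
3 of the 8 triples form a triangle.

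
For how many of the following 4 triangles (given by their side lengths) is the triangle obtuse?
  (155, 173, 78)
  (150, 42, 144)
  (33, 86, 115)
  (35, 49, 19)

2

(155,173,78): 78²+155² = 30109 > 29929 = 173² → acute
(150,42,144): 42²+144² = 22500 = 150² → right
(33,86,115): 33²+86² = 8485 < 13225 = 115² → obtuse
(35,49,19): 19²+35² = 1586 < 2401 = 49² → obtuse
2 of the 4 are obtuse.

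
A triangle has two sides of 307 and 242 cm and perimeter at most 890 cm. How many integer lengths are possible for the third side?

Triangle inequality: 65 < x < 549. Perimeter ≤ 890 gives x ≤ 890 − 307 − 242 = 341.
So 65 < x ≤ 341; integers 66 through 341: 276 values.

276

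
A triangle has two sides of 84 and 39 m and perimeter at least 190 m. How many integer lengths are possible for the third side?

56

Triangle inequality: 45 < x < 123. Perimeter ≥ 190 gives x ≥ 190 − 84 − 39 = 67.
So 67 ≤ x < 123; integers 67 through 122: 56 values.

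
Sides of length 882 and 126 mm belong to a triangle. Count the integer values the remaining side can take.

251

The third side lies in the open interval (756, 1008).
Integers from 757 to 1007 inclusive: 1007 − 757 + 1 = 251.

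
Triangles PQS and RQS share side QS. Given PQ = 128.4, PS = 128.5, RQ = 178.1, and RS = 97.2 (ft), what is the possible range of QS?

From triangle PQS: |128.4 − 128.5| < QS < 128.4 + 128.5, i.e. 0.1 < QS < 256.9.
From triangle RQS: 80.9 < QS < 275.3.
Both must hold, so QS lies in the intersection.

80.9 < QS < 256.9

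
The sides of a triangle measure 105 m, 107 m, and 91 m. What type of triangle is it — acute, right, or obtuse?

Compare the square of the longest side to the sum of squares of the other two: 91² + 105² = 19306 > 11449 = 107².

acute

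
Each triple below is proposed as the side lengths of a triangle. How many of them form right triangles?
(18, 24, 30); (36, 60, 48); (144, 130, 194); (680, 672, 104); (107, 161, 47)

4

(18,24,30): 18²+24² = 900 = 30² → right
(36,60,48): 36²+48² = 3600 = 60² → right
(144,130,194): 130²+144² = 37636 = 194² → right
(680,672,104): 104²+672² = 462400 = 680² → right
(107,161,47): 47+107 ≤ 161, not a triangle
4 of the 5 are right.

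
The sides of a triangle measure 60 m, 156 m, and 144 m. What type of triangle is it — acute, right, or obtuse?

Compare the square of the longest side to the sum of squares of the other two: 60² + 144² = 24336 = 156².

right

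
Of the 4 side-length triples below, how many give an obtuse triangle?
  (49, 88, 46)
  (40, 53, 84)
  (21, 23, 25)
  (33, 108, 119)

(49,88,46): 46²+49² = 4517 < 7744 = 88² → obtuse
(40,53,84): 40²+53² = 4409 < 7056 = 84² → obtuse
(21,23,25): 21²+23² = 970 > 625 = 25² → acute
(33,108,119): 33²+108² = 12753 < 14161 = 119² → obtuse
3 of the 4 are obtuse.

3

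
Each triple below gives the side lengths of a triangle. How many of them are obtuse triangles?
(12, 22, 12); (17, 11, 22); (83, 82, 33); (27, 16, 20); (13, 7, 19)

(12,22,12): 12²+12² = 288 < 484 = 22² → obtuse
(17,11,22): 11²+17² = 410 < 484 = 22² → obtuse
(83,82,33): 33²+82² = 7813 > 6889 = 83² → acute
(27,16,20): 16²+20² = 656 < 729 = 27² → obtuse
(13,7,19): 7²+13² = 218 < 361 = 19² → obtuse
4 of the 5 are obtuse.

4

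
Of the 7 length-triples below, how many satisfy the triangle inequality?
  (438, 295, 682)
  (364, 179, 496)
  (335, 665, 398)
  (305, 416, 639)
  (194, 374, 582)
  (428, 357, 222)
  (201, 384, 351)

6

(295,438,682): 295+438 > 682 → valid
(179,364,496): 179+364 > 496 → valid
(335,398,665): 335+398 > 665 → valid
(305,416,639): 305+416 > 639 → valid
(194,374,582): 194+374 ≤ 582 → not valid
(222,357,428): 222+357 > 428 → valid
(201,351,384): 201+351 > 384 → valid
6 of the 7 triples form a triangle.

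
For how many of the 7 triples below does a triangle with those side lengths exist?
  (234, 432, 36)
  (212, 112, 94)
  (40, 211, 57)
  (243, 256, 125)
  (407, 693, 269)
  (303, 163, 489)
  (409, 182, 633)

1

(36,234,432): 36+234 ≤ 432 → not valid
(94,112,212): 94+112 ≤ 212 → not valid
(40,57,211): 40+57 ≤ 211 → not valid
(125,243,256): 125+243 > 256 → valid
(269,407,693): 269+407 ≤ 693 → not valid
(163,303,489): 163+303 ≤ 489 → not valid
(182,409,633): 182+409 ≤ 633 → not valid
1 of the 7 triples forms a triangle.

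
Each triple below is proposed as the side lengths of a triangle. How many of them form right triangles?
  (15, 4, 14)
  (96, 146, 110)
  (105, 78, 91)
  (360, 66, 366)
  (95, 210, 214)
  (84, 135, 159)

(15,4,14): 4²+14² = 212 < 225 = 15² → obtuse
(96,146,110): 96²+110² = 21316 = 146² → right
(105,78,91): 78²+91² = 14365 > 11025 = 105² → acute
(360,66,366): 66²+360² = 133956 = 366² → right
(95,210,214): 95²+210² = 53125 > 45796 = 214² → acute
(84,135,159): 84²+135² = 25281 = 159² → right
3 of the 6 are right.

3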